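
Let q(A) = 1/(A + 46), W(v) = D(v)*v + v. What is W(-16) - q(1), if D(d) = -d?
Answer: -12785/47 ≈ -272.02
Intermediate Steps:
W(v) = v - v² (W(v) = (-v)*v + v = -v² + v = v - v²)
q(A) = 1/(46 + A)
W(-16) - q(1) = -16*(1 - 1*(-16)) - 1/(46 + 1) = -16*(1 + 16) - 1/47 = -16*17 - 1*1/47 = -272 - 1/47 = -12785/47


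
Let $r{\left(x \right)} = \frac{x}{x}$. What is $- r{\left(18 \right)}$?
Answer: $-1$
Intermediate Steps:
$r{\left(x \right)} = 1$
$- r{\left(18 \right)} = \left(-1\right) 1 = -1$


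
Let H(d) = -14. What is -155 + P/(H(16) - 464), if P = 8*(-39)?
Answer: -36889/239 ≈ -154.35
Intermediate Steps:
P = -312
-155 + P/(H(16) - 464) = -155 - 312/(-14 - 464) = -155 - 312/(-478) = -155 - 1/478*(-312) = -155 + 156/239 = -36889/239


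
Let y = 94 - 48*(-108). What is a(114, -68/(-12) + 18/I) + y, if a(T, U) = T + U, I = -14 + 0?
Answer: 113324/21 ≈ 5396.4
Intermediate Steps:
I = -14
y = 5278 (y = 94 + 5184 = 5278)
a(114, -68/(-12) + 18/I) + y = (114 + (-68/(-12) + 18/(-14))) + 5278 = (114 + (-68*(-1/12) + 18*(-1/14))) + 5278 = (114 + (17/3 - 9/7)) + 5278 = (114 + 92/21) + 5278 = 2486/21 + 5278 = 113324/21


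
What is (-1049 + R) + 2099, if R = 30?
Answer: 1080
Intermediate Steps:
(-1049 + R) + 2099 = (-1049 + 30) + 2099 = -1019 + 2099 = 1080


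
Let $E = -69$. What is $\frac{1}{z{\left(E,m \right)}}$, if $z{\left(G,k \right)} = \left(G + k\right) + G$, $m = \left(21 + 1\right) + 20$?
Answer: $- \frac{1}{96} \approx -0.010417$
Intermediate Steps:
$m = 42$ ($m = 22 + 20 = 42$)
$z{\left(G,k \right)} = k + 2 G$
$\frac{1}{z{\left(E,m \right)}} = \frac{1}{42 + 2 \left(-69\right)} = \frac{1}{42 - 138} = \frac{1}{-96} = - \frac{1}{96}$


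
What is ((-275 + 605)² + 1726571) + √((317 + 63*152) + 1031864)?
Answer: 1835471 + √1041757 ≈ 1.8365e+6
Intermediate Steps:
((-275 + 605)² + 1726571) + √((317 + 63*152) + 1031864) = (330² + 1726571) + √((317 + 9576) + 1031864) = (108900 + 1726571) + √(9893 + 1031864) = 1835471 + √1041757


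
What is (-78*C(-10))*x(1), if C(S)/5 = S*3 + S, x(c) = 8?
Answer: 124800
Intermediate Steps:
C(S) = 20*S (C(S) = 5*(S*3 + S) = 5*(3*S + S) = 5*(4*S) = 20*S)
(-78*C(-10))*x(1) = -1560*(-10)*8 = -78*(-200)*8 = 15600*8 = 124800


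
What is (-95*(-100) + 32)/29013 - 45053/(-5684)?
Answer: 1361302577/164909892 ≈ 8.2548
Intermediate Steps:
(-95*(-100) + 32)/29013 - 45053/(-5684) = (9500 + 32)*(1/29013) - 45053*(-1/5684) = 9532*(1/29013) + 45053/5684 = 9532/29013 + 45053/5684 = 1361302577/164909892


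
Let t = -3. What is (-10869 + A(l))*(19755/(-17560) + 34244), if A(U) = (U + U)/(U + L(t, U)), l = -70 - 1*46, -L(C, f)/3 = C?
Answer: -318527497193/856 ≈ -3.7211e+8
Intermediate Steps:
L(C, f) = -3*C
l = -116 (l = -70 - 46 = -116)
A(U) = 2*U/(9 + U) (A(U) = (U + U)/(U - 3*(-3)) = (2*U)/(U + 9) = (2*U)/(9 + U) = 2*U/(9 + U))
(-10869 + A(l))*(19755/(-17560) + 34244) = (-10869 + 2*(-116)/(9 - 116))*(19755/(-17560) + 34244) = (-10869 + 2*(-116)/(-107))*(19755*(-1/17560) + 34244) = (-10869 + 2*(-116)*(-1/107))*(-9/8 + 34244) = (-10869 + 232/107)*(273943/8) = -1162751/107*273943/8 = -318527497193/856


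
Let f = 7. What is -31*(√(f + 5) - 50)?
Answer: 1550 - 62*√3 ≈ 1442.6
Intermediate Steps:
-31*(√(f + 5) - 50) = -31*(√(7 + 5) - 50) = -31*(√12 - 50) = -31*(2*√3 - 50) = -31*(-50 + 2*√3) = 1550 - 62*√3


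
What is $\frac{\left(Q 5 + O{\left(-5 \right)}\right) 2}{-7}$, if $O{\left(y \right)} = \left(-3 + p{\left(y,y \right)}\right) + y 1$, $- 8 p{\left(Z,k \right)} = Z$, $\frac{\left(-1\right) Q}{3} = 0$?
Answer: $\frac{59}{28} \approx 2.1071$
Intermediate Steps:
$Q = 0$ ($Q = \left(-3\right) 0 = 0$)
$p{\left(Z,k \right)} = - \frac{Z}{8}$
$O{\left(y \right)} = -3 + \frac{7 y}{8}$ ($O{\left(y \right)} = \left(-3 - \frac{y}{8}\right) + y 1 = \left(-3 - \frac{y}{8}\right) + y = -3 + \frac{7 y}{8}$)
$\frac{\left(Q 5 + O{\left(-5 \right)}\right) 2}{-7} = \frac{\left(0 \cdot 5 + \left(-3 + \frac{7}{8} \left(-5\right)\right)\right) 2}{-7} = \left(0 - \frac{59}{8}\right) 2 \left(- \frac{1}{7}\right) = \left(- \frac{59}{8}\right) 2 \left(- \frac{1}{7}\right) = \left(- \frac{59}{4}\right) \left(- \frac{1}{7}\right) = \frac{59}{28}$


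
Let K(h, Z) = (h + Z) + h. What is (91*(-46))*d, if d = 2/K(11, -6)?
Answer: -2093/4 ≈ -523.25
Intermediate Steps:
K(h, Z) = Z + 2*h (K(h, Z) = (Z + h) + h = Z + 2*h)
d = ⅛ (d = 2/(-6 + 2*11) = 2/(-6 + 22) = 2/16 = 2*(1/16) = ⅛ ≈ 0.12500)
(91*(-46))*d = (91*(-46))*(⅛) = -4186*⅛ = -2093/4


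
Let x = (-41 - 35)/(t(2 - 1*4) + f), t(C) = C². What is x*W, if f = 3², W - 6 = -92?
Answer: 6536/13 ≈ 502.77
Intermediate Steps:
W = -86 (W = 6 - 92 = -86)
f = 9
x = -76/13 (x = (-41 - 35)/((2 - 1*4)² + 9) = -76/((2 - 4)² + 9) = -76/((-2)² + 9) = -76/(4 + 9) = -76/13 ≈ -5.8462)
x*W = -76/13*(-86) = 6536/13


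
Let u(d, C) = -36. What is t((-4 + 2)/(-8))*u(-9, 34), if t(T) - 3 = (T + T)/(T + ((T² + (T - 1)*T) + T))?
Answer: -156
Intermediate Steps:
t(T) = 3 + 2*T/(T² + 2*T + T*(-1 + T)) (t(T) = 3 + (T + T)/(T + ((T² + (T - 1)*T) + T)) = 3 + (2*T)/(T + ((T² + (-1 + T)*T) + T)) = 3 + (2*T)/(T + ((T² + T*(-1 + T)) + T)) = 3 + (2*T)/(T + (T + T² + T*(-1 + T))) = 3 + (2*T)/(T² + 2*T + T*(-1 + T)) = 3 + 2*T/(T² + 2*T + T*(-1 + T)))
t((-4 + 2)/(-8))*u(-9, 34) = ((5 + 6*((-4 + 2)/(-8)))/(1 + 2*((-4 + 2)/(-8))))*(-36) = ((5 + 6*(-2*(-⅛)))/(1 + 2*(-2*(-⅛))))*(-36) = ((5 + 6*(¼))/(1 + 2*(¼)))*(-36) = ((5 + 3/2)/(1 + ½))*(-36) = ((13/2)/(3/2))*(-36) = ((⅔)*(13/2))*(-36) = (13/3)*(-36) = -156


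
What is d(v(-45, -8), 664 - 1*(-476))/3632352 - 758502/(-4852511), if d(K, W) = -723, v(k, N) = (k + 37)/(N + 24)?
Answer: 3805861537/24379015264 ≈ 0.15611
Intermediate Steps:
v(k, N) = (37 + k)/(24 + N)
d(v(-45, -8), 664 - 1*(-476))/3632352 - 758502/(-4852511) = -723/3632352 - 758502/(-4852511) = -723*1/3632352 - 758502*(-1/4852511) = -1/5024 + 758502/4852511 = 3805861537/24379015264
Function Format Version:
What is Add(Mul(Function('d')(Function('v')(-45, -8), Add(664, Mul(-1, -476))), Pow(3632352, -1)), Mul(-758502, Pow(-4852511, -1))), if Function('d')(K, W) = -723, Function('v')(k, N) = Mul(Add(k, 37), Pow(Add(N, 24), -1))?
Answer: Rational(3805861537, 24379015264) ≈ 0.15611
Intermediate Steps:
Function('v')(k, N) = Mul(Pow(Add(24, N), -1), Add(37, k)) (Function('v')(k, N) = Mul(Add(37, k), Pow(Add(24, N), -1)) = Mul(Pow(Add(24, N), -1), Add(37, k)))
Add(Mul(Function('d')(Function('v')(-45, -8), Add(664, Mul(-1, -476))), Pow(3632352, -1)), Mul(-758502, Pow(-4852511, -1))) = Add(Mul(-723, Pow(3632352, -1)), Mul(-758502, Pow(-4852511, -1))) = Add(Mul(-723, Rational(1, 3632352)), Mul(-758502, Rational(-1, 4852511))) = Add(Rational(-1, 5024), Rational(758502, 4852511)) = Rational(3805861537, 24379015264)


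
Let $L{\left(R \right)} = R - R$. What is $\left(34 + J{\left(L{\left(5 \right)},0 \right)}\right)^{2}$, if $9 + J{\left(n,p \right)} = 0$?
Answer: $625$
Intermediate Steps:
$L{\left(R \right)} = 0$
$J{\left(n,p \right)} = -9$ ($J{\left(n,p \right)} = -9 + 0 = -9$)
$\left(34 + J{\left(L{\left(5 \right)},0 \right)}\right)^{2} = \left(34 - 9\right)^{2} = 25^{2} = 625$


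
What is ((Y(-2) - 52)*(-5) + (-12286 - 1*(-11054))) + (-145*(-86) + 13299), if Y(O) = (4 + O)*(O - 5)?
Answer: 24867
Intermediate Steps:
Y(O) = (-5 + O)*(4 + O) (Y(O) = (4 + O)*(-5 + O) = (-5 + O)*(4 + O))
((Y(-2) - 52)*(-5) + (-12286 - 1*(-11054))) + (-145*(-86) + 13299) = (((-20 + (-2)² - 1*(-2)) - 52)*(-5) + (-12286 - 1*(-11054))) + (-145*(-86) + 13299) = (((-20 + 4 + 2) - 52)*(-5) + (-12286 + 11054)) + (12470 + 13299) = ((-14 - 52)*(-5) - 1232) + 25769 = (-66*(-5) - 1232) + 25769 = (330 - 1232) + 25769 = -902 + 25769 = 24867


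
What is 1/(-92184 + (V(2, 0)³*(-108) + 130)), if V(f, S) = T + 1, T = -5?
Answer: -1/85142 ≈ -1.1745e-5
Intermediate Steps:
V(f, S) = -4 (V(f, S) = -5 + 1 = -4)
1/(-92184 + (V(2, 0)³*(-108) + 130)) = 1/(-92184 + ((-4)³*(-108) + 130)) = 1/(-92184 + (-64*(-108) + 130)) = 1/(-92184 + (6912 + 130)) = 1/(-92184 + 7042) = 1/(-85142) = -1/85142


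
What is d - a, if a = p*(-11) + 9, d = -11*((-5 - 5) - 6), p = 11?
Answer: 288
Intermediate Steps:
d = 176 (d = -11*(-10 - 6) = -11*(-16) = 176)
a = -112 (a = 11*(-11) + 9 = -121 + 9 = -112)
d - a = 176 - 1*(-112) = 176 + 112 = 288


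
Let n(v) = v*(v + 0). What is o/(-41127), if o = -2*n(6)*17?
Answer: 408/13709 ≈ 0.029761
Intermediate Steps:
n(v) = v² (n(v) = v*v = v²)
o = -1224 (o = -2*6²*17 = -2*36*17 = -72*17 = -1224)
o/(-41127) = -1224/(-41127) = -1224*(-1/41127) = 408/13709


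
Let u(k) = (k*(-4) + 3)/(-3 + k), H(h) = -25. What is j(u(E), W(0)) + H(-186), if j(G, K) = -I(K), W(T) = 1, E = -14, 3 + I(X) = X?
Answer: -23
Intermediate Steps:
I(X) = -3 + X
u(k) = (3 - 4*k)/(-3 + k) (u(k) = (-4*k + 3)/(-3 + k) = (3 - 4*k)/(-3 + k))
j(G, K) = 3 - K (j(G, K) = -(-3 + K) = 3 - K)
j(u(E), W(0)) + H(-186) = (3 - 1*1) - 25 = (3 - 1) - 25 = 2 - 25 = -23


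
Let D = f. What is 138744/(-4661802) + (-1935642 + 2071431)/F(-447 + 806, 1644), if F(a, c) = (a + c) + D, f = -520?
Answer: 35156426357/384080687 ≈ 91.534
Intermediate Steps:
D = -520
F(a, c) = -520 + a + c (F(a, c) = (a + c) - 520 = -520 + a + c)
138744/(-4661802) + (-1935642 + 2071431)/F(-447 + 806, 1644) = 138744/(-4661802) + (-1935642 + 2071431)/(-520 + (-447 + 806) + 1644) = 138744*(-1/4661802) + 135789/(-520 + 359 + 1644) = -7708/258989 + 135789/1483 = 35156426357/384080687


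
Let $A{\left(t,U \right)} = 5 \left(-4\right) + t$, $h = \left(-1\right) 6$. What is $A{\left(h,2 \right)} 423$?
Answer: $-10998$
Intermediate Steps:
$h = -6$
$A{\left(t,U \right)} = -20 + t$
$A{\left(h,2 \right)} 423 = \left(-20 - 6\right) 423 = \left(-26\right) 423 = -10998$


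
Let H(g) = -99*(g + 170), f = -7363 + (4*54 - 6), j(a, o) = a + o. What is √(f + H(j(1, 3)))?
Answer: I*√24379 ≈ 156.14*I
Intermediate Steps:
f = -7153 (f = -7363 + (216 - 6) = -7363 + 210 = -7153)
H(g) = -16830 - 99*g (H(g) = -99*(170 + g) = -16830 - 99*g)
√(f + H(j(1, 3))) = √(-7153 + (-16830 - 99*(1 + 3))) = √(-7153 + (-16830 - 99*4)) = √(-7153 + (-16830 - 396)) = √(-7153 - 17226) = √(-24379) = I*√24379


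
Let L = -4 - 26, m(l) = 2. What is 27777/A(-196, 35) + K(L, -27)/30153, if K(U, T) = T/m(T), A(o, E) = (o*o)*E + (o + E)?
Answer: 182091221/9008369566 ≈ 0.020214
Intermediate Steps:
L = -30
A(o, E) = E + o + E*o² (A(o, E) = o²*E + (E + o) = E*o² + (E + o) = E + o + E*o²)
K(U, T) = T/2
27777/A(-196, 35) + K(L, -27)/30153 = 27777/(35 - 196 + 35*(-196)²) + ((½)*(-27))/30153 = 27777/(35 - 196 + 35*38416) - 27/2*1/30153 = 27777/(35 - 196 + 1344560) - 9/20102 = 27777/1344399 - 9/20102 = 27777*(1/1344399) - 9/20102 = 9259/448133 - 9/20102 = 182091221/9008369566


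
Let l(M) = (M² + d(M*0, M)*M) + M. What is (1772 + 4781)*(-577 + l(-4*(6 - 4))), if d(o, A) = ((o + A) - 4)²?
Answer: -10963169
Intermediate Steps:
d(o, A) = (-4 + A + o)² (d(o, A) = ((A + o) - 4)² = (-4 + A + o)²)
l(M) = M + M² + M*(-4 + M)² (l(M) = (M² + (-4 + M + M*0)²*M) + M = (M² + (-4 + M + 0)²*M) + M = (M² + (-4 + M)²*M) + M = (M² + M*(-4 + M)²) + M = M + M² + M*(-4 + M)²)
(1772 + 4781)*(-577 + l(-4*(6 - 4))) = (1772 + 4781)*(-577 + (-4*(6 - 4))*(1 - 4*(6 - 4) + (-4 - 4*(6 - 4))²)) = 6553*(-577 + (-4*2)*(1 - 4*2 + (-4 - 4*2)²)) = 6553*(-577 - 8*(1 - 8 + (-4 - 8)²)) = 6553*(-577 - 8*(1 - 8 + (-12)²)) = 6553*(-577 - 8*(1 - 8 + 144)) = 6553*(-577 - 8*137) = 6553*(-577 - 1096) = 6553*(-1673) = -10963169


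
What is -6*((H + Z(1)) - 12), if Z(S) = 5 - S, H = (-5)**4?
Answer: -3702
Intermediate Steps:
H = 625
-6*((H + Z(1)) - 12) = -6*((625 + (5 - 1*1)) - 12) = -6*((625 + (5 - 1)) - 12) = -6*((625 + 4) - 12) = -6*(629 - 12) = -6*617 = -3702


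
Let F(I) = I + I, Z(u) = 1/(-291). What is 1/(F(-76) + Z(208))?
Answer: -291/44233 ≈ -0.0065788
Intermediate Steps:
Z(u) = -1/291
F(I) = 2*I
1/(F(-76) + Z(208)) = 1/(2*(-76) - 1/291) = 1/(-152 - 1/291) = 1/(-44233/291) = -291/44233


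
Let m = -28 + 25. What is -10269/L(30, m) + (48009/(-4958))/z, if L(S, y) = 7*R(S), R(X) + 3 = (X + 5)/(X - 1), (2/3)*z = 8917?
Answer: 940422520793/1149472636 ≈ 818.13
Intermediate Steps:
z = 26751/2 (z = (3/2)*8917 = 26751/2 ≈ 13376.)
R(X) = -3 + (5 + X)/(-1 + X) (R(X) = -3 + (X + 5)/(X - 1) = -3 + (5 + X)/(-1 + X))
m = -3
L(S, y) = 14*(4 - S)/(-1 + S) (L(S, y) = 7*(2*(4 - S)/(-1 + S)) = 14*(4 - S)/(-1 + S))
-10269/L(30, m) + (48009/(-4958))/z = -10269*(-1 + 30)/(14*(4 - 1*30)) + (48009/(-4958))/(26751/2) = -10269*29/(14*(4 - 30)) + (48009*(-1/4958))*(2/26751) = -10269/(14*(1/29)*(-26)) - 48009/4958*2/26751 = -10269/(-364/29) - 16003/22105243 = -10269*(-29/364) - 16003/22105243 = 42543/52 - 16003/22105243 = 940422520793/1149472636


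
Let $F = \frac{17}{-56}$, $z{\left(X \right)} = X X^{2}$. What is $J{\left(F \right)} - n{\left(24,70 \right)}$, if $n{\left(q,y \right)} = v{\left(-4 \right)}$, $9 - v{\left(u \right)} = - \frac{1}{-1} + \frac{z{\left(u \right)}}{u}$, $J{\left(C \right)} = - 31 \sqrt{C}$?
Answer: $8 - \frac{31 i \sqrt{238}}{28} \approx 8.0 - 17.08 i$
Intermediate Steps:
$z{\left(X \right)} = X^{3}$
$F = - \frac{17}{56}$ ($F = 17 \left(- \frac{1}{56}\right) = - \frac{17}{56} \approx -0.30357$)
$v{\left(u \right)} = 8 - u^{2}$ ($v{\left(u \right)} = 9 - \left(- \frac{1}{-1} + \frac{u^{3}}{u}\right) = 9 - \left(\left(-1\right) \left(-1\right) + u^{2}\right) = 9 - \left(1 + u^{2}\right) = 8 - u^{2}$)
$n{\left(q,y \right)} = -8$ ($n{\left(q,y \right)} = 8 - \left(-4\right)^{2} = 8 - 16 = -8$)
$J{\left(F \right)} - n{\left(24,70 \right)} = - 31 \sqrt{- \frac{17}{56}} - -8 = - 31 \frac{i \sqrt{238}}{28} + 8 = - \frac{31 i \sqrt{238}}{28} + 8 = 8 - \frac{31 i \sqrt{238}}{28}$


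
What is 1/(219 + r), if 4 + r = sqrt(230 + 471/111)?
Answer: 7955/1701658 - 9*sqrt(3959)/1701658 ≈ 0.0043421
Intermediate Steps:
r = -4 + 9*sqrt(3959)/37 (r = -4 + sqrt(230 + 471/111) = -4 + sqrt(230 + 471*(1/111)) = -4 + sqrt(230 + 157/37) = -4 + sqrt(8667/37) = -4 + 9*sqrt(3959)/37 ≈ 11.305)
1/(219 + r) = 1/(219 + (-4 + 9*sqrt(3959)/37)) = 1/(215 + 9*sqrt(3959)/37)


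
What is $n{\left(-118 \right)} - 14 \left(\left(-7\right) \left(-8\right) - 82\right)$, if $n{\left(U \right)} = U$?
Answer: $246$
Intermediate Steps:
$n{\left(-118 \right)} - 14 \left(\left(-7\right) \left(-8\right) - 82\right) = -118 - 14 \left(\left(-7\right) \left(-8\right) - 82\right) = -118 - 14 \left(56 - 82\right) = -118 - 14 \left(-26\right) = -118 - -364 = -118 + 364 = 246$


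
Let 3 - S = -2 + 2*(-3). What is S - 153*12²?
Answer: -22021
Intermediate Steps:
S = 11 (S = 3 - (-2 + 2*(-3)) = 3 - (-2 - 6) = 3 - 1*(-8) = 3 + 8 = 11)
S - 153*12² = 11 - 153*12² = 11 - 153*144 = 11 - 22032 = -22021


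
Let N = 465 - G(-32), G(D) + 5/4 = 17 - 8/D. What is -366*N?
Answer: -164334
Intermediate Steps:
G(D) = 63/4 - 8/D (G(D) = -5/4 + (17 - 8/D) = 63/4 - 8/D)
N = 449 (N = 465 - (63/4 - 8/(-32)) = 465 - (63/4 - 8*(-1/32)) = 465 - (63/4 + ¼) = 465 - 1*16 = 465 - 16 = 449)
-366*N = -366*449 = -164334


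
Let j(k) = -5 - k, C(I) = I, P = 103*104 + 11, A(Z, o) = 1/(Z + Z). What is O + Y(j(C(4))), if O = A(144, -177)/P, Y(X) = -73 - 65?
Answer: -426174911/3088224 ≈ -138.00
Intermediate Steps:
A(Z, o) = 1/(2*Z)
P = 10723 (P = 10712 + 11 = 10723)
Y(X) = -138
O = 1/3088224 (O = ((½)/144)/10723 = ((½)*(1/144))*(1/10723) = (1/288)*(1/10723) = 1/3088224 ≈ 3.2381e-7)
O + Y(j(C(4))) = 1/3088224 - 138 = -426174911/3088224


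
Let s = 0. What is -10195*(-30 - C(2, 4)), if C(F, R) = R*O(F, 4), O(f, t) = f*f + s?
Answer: 468970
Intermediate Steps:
O(f, t) = f**2 (O(f, t) = f*f + 0 = f**2 + 0 = f**2)
C(F, R) = R*F**2
-10195*(-30 - C(2, 4)) = -10195*(-30 - 4*2**2) = -10195*(-30 - 4*4) = -10195*(-30 - 1*16) = -10195*(-30 - 16) = -10195*(-46) = 468970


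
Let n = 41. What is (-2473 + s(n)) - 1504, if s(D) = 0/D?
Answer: -3977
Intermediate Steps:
s(D) = 0
(-2473 + s(n)) - 1504 = (-2473 + 0) - 1504 = -2473 - 1504 = -3977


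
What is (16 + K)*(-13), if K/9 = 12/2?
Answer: -910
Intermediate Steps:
K = 54 (K = 9*(12/2) = 9*(12*(½)) = 9*6 = 54)
(16 + K)*(-13) = (16 + 54)*(-13) = 70*(-13) = -910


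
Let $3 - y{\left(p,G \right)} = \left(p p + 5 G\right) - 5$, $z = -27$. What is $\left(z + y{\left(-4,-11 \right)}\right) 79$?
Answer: $1580$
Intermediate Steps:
$y{\left(p,G \right)} = 8 - p^{2} - 5 G$ ($y{\left(p,G \right)} = 3 - \left(\left(p p + 5 G\right) - 5\right) = 3 - \left(\left(p^{2} + 5 G\right) - 5\right) = 3 - \left(-5 + p^{2} + 5 G\right) = 8 - p^{2} - 5 G$)
$\left(z + y{\left(-4,-11 \right)}\right) 79 = \left(-27 - -47\right) 79 = \left(-27 + \left(8 - 16 + 55\right)\right) 79 = \left(-27 + 47\right) 79 = 20 \cdot 79 = 1580$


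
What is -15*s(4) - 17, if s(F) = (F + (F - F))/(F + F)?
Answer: -49/2 ≈ -24.500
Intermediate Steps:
s(F) = ½ (s(F) = (F + 0)/((2*F)) = F*(1/(2*F)) = ½)
-15*s(4) - 17 = -15*½ - 17 = -15/2 - 17 = -49/2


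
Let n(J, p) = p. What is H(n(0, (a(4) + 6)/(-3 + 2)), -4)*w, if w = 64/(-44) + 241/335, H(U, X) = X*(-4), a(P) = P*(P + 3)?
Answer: -43344/3685 ≈ -11.762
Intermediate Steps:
a(P) = P*(3 + P)
H(U, X) = -4*X
w = -2709/3685 (w = 64*(-1/44) + 241*(1/335) = -16/11 + 241/335 = -2709/3685 ≈ -0.73514)
H(n(0, (a(4) + 6)/(-3 + 2)), -4)*w = -4*(-4)*(-2709/3685) = 16*(-2709/3685) = -43344/3685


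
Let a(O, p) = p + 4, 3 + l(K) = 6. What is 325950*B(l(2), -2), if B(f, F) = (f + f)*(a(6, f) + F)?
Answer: 9778500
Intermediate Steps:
l(K) = 3 (l(K) = -3 + 6 = 3)
a(O, p) = 4 + p
B(f, F) = 2*f*(4 + F + f) (B(f, F) = (f + f)*((4 + f) + F) = (2*f)*(4 + F + f) = 2*f*(4 + F + f))
325950*B(l(2), -2) = 325950*(2*3*(4 - 2 + 3)) = 325950*(2*3*5) = 325950*30 = 9778500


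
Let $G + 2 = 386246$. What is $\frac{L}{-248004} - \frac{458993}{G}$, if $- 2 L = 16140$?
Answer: $- \frac{3075419747}{2660834916} \approx -1.1558$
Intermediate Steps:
$L = -8070$ ($L = \left(- \frac{1}{2}\right) 16140 = -8070$)
$G = 386244$ ($G = -2 + 386246 = 386244$)
$\frac{L}{-248004} - \frac{458993}{G} = - \frac{8070}{-248004} - \frac{458993}{386244} = \left(-8070\right) \left(- \frac{1}{248004}\right) - \frac{458993}{386244} = \frac{1345}{41334} - \frac{458993}{386244} = - \frac{3075419747}{2660834916}$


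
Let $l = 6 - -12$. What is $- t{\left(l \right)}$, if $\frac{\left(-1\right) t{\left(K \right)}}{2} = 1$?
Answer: $2$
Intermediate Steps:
$l = 18$ ($l = 6 + 12 = 18$)
$t{\left(K \right)} = -2$ ($t{\left(K \right)} = \left(-2\right) 1 = -2$)
$- t{\left(l \right)} = \left(-1\right) \left(-2\right) = 2$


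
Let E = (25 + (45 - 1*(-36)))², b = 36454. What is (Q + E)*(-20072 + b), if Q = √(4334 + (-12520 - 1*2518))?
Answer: 184068152 + 65528*I*√669 ≈ 1.8407e+8 + 1.6949e+6*I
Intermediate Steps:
E = 11236 (E = (25 + (45 + 36))² = (25 + 81)² = 106² = 11236)
Q = 4*I*√669 (Q = √(4334 + (-12520 - 2518)) = √(4334 - 15038) = √(-10704) = 4*I*√669 ≈ 103.46*I)
(Q + E)*(-20072 + b) = (4*I*√669 + 11236)*(-20072 + 36454) = (11236 + 4*I*√669)*16382 = 184068152 + 65528*I*√669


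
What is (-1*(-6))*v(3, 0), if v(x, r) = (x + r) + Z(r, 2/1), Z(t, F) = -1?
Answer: 12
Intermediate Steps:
v(x, r) = -1 + r + x (v(x, r) = (x + r) - 1 = (r + x) - 1 = -1 + r + x)
(-1*(-6))*v(3, 0) = (-1*(-6))*(-1 + 0 + 3) = 6*2 = 12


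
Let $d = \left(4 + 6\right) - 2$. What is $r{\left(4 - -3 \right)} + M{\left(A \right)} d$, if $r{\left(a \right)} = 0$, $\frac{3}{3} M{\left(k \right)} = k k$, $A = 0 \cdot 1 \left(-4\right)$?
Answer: $0$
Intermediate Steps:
$A = 0$ ($A = 0 \left(-4\right) = 0$)
$d = 8$ ($d = 10 - 2 = 8$)
$M{\left(k \right)} = k^{2}$ ($M{\left(k \right)} = k k = k^{2}$)
$r{\left(4 - -3 \right)} + M{\left(A \right)} d = 0 + 0^{2} \cdot 8 = 0 + 0 \cdot 8 = 0 + 0 = 0$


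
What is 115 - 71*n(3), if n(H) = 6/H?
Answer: -27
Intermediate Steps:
115 - 71*n(3) = 115 - 426/3 = 115 - 71*2 = 115 - 142 = -27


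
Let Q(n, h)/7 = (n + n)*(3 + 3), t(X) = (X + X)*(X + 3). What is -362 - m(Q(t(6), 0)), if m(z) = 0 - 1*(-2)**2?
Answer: -358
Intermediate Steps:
t(X) = 2*X*(3 + X) (t(X) = (2*X)*(3 + X) = 2*X*(3 + X))
Q(n, h) = 84*n (Q(n, h) = 7*((n + n)*(3 + 3)) = 7*((2*n)*6) = 7*(12*n) = 84*n)
m(z) = -4 (m(z) = 0 - 1*4 = 0 - 4 = -4)
-362 - m(Q(t(6), 0)) = -362 - 1*(-4) = -362 + 4 = -358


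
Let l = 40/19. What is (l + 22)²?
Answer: 209764/361 ≈ 581.06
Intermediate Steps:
l = 40/19 (l = 40*(1/19) = 40/19 ≈ 2.1053)
(l + 22)² = (40/19 + 22)² = (458/19)² = 209764/361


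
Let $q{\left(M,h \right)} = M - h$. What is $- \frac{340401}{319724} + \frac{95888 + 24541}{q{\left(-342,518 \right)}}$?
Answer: $- \frac{4849598307}{34370330} \approx -141.1$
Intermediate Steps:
$- \frac{340401}{319724} + \frac{95888 + 24541}{q{\left(-342,518 \right)}} = - \frac{340401}{319724} + \frac{95888 + 24541}{-342 - 518} = \left(-340401\right) \frac{1}{319724} + \frac{120429}{-342 - 518} = - \frac{340401}{319724} + \frac{120429}{-860} = - \frac{340401}{319724} + 120429 \left(- \frac{1}{860}\right) = - \frac{340401}{319724} - \frac{120429}{860} = - \frac{4849598307}{34370330}$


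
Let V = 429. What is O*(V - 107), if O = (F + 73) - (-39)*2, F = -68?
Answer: 26726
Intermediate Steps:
O = 83 (O = (-68 + 73) - (-39)*2 = 5 - 1*(-78) = 5 + 78 = 83)
O*(V - 107) = 83*(429 - 107) = 83*322 = 26726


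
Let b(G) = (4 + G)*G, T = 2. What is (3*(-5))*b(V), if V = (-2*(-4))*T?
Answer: -4800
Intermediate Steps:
V = 16 (V = -2*(-4)*2 = 8*2 = 16)
b(G) = G*(4 + G)
(3*(-5))*b(V) = (3*(-5))*(16*(4 + 16)) = -240*20 = -15*320 = -4800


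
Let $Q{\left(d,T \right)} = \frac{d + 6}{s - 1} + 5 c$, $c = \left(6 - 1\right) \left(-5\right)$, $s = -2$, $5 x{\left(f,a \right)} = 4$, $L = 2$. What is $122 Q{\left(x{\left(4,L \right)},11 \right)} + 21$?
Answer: $- \frac{232583}{15} \approx -15506.0$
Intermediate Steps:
$x{\left(f,a \right)} = \frac{4}{5}$ ($x{\left(f,a \right)} = \frac{1}{5} \cdot 4 = \frac{4}{5}$)
$c = -25$ ($c = 5 \left(-5\right) = -25$)
$Q{\left(d,T \right)} = -127 - \frac{d}{3}$ ($Q{\left(d,T \right)} = \frac{d + 6}{-2 - 1} + 5 \left(-25\right) = \frac{6 + d}{-3} - 125 = \left(6 + d\right) \left(- \frac{1}{3}\right) - 125 = \left(-2 - \frac{d}{3}\right) - 125 = -127 - \frac{d}{3}$)
$122 Q{\left(x{\left(4,L \right)},11 \right)} + 21 = 122 \left(-127 - \frac{4}{15}\right) + 21 = 122 \left(- \frac{1909}{15}\right) + 21 = - \frac{232898}{15} + 21 = - \frac{232583}{15}$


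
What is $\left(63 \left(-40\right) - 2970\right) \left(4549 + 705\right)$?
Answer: $-28844460$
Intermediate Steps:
$\left(63 \left(-40\right) - 2970\right) \left(4549 + 705\right) = \left(-2520 - 2970\right) 5254 = \left(-5490\right) 5254 = -28844460$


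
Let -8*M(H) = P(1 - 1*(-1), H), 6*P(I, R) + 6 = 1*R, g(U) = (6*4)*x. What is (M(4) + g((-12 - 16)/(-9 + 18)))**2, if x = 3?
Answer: 2989441/576 ≈ 5190.0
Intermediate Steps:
g(U) = 72 (g(U) = (6*4)*3 = 24*3 = 72)
P(I, R) = -1 + R/6 (P(I, R) = -1 + (1*R)/6 = -1 + R/6)
M(H) = 1/8 - H/48 (M(H) = -(-1 + H/6)/8 = 1/8 - H/48)
(M(4) + g((-12 - 16)/(-9 + 18)))**2 = ((1/8 - 1/48*4) + 72)**2 = ((1/8 - 1/12) + 72)**2 = (1/24 + 72)**2 = (1729/24)**2 = 2989441/576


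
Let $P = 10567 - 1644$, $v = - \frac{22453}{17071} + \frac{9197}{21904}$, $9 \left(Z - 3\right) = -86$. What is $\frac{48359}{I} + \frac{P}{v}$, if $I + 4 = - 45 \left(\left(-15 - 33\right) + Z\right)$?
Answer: $- \frac{8161611109648757}{820615694775} \approx -9945.7$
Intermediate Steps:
$Z = - \frac{59}{9}$ ($Z = 3 + \frac{1}{9} \left(-86\right) = 3 - \frac{86}{9} = - \frac{59}{9} \approx -6.5556$)
$v = - \frac{334808525}{373923184}$ ($v = \left(-22453\right) \frac{1}{17071} + 9197 \cdot \frac{1}{21904} = - \frac{22453}{17071} + \frac{9197}{21904} = - \frac{334808525}{373923184} \approx -0.89539$)
$I = 2451$ ($I = -4 - 45 \left(\left(-15 - 33\right) - \frac{59}{9}\right) = -4 - 45 \left(-48 - \frac{59}{9}\right) = -4 - -2455 = -4 + 2455 = 2451$)
$P = 8923$
$\frac{48359}{I} + \frac{P}{v} = \frac{48359}{2451} + \frac{8923}{- \frac{334808525}{373923184}} = 48359 \cdot \frac{1}{2451} + 8923 \left(- \frac{373923184}{334808525}\right) = \frac{48359}{2451} - \frac{3336516570832}{334808525} = - \frac{8161611109648757}{820615694775}$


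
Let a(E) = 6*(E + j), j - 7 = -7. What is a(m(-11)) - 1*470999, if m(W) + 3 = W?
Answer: -471083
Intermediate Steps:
j = 0 (j = 7 - 7 = 0)
m(W) = -3 + W
a(E) = 6*E (a(E) = 6*(E + 0) = 6*E)
a(m(-11)) - 1*470999 = 6*(-3 - 11) - 1*470999 = 6*(-14) - 470999 = -84 - 470999 = -471083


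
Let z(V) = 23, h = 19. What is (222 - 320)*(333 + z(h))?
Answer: -34888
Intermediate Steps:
(222 - 320)*(333 + z(h)) = (222 - 320)*(333 + 23) = -98*356 = -34888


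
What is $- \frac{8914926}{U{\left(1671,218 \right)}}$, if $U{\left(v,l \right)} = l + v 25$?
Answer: $- \frac{8914926}{41993} \approx -212.3$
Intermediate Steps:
$U{\left(v,l \right)} = l + 25 v$
$- \frac{8914926}{U{\left(1671,218 \right)}} = - \frac{8914926}{218 + 25 \cdot 1671} = - \frac{8914926}{218 + 41775} = - \frac{8914926}{41993}$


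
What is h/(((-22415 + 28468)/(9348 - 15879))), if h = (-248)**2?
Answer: -401682624/6053 ≈ -66361.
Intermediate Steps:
h = 61504
h/(((-22415 + 28468)/(9348 - 15879))) = 61504/(((-22415 + 28468)/(9348 - 15879))) = 61504/((6053/(-6531))) = 61504/((6053*(-1/6531))) = 61504/(-6053/6531) = 61504*(-6531/6053) = -401682624/6053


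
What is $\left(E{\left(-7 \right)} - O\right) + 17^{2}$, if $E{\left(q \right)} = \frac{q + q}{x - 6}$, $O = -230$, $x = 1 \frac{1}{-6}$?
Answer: $\frac{19287}{37} \approx 521.27$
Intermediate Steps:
$x = - \frac{1}{6}$ ($x = 1 \left(- \frac{1}{6}\right) = - \frac{1}{6} \approx -0.16667$)
$E{\left(q \right)} = - \frac{12 q}{37}$ ($E{\left(q \right)} = \frac{q + q}{- \frac{1}{6} - 6} = \frac{2 q}{- \frac{37}{6}} = 2 q \left(- \frac{6}{37}\right) = - \frac{12 q}{37}$)
$\left(E{\left(-7 \right)} - O\right) + 17^{2} = \left(\left(- \frac{12}{37}\right) \left(-7\right) - -230\right) + 17^{2} = \left(\frac{84}{37} + 230\right) + 289 = \frac{8594}{37} + 289 = \frac{19287}{37}$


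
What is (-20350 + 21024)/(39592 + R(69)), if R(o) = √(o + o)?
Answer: 13342504/783763163 - 337*√138/783763163 ≈ 0.017019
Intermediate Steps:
R(o) = √2*√o (R(o) = √(2*o) = √2*√o)
(-20350 + 21024)/(39592 + R(69)) = (-20350 + 21024)/(39592 + √2*√69) = 674/(39592 + √138)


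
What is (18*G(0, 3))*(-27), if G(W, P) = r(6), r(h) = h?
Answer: -2916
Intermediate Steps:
G(W, P) = 6
(18*G(0, 3))*(-27) = (18*6)*(-27) = 108*(-27) = -2916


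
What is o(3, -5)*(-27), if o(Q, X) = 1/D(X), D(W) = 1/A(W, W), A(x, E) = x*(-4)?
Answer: -540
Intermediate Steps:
A(x, E) = -4*x
D(W) = -1/(4*W) (D(W) = 1/(-4*W) = -1/(4*W))
o(Q, X) = -4*X (o(Q, X) = 1/(-1/(4*X)) = -4*X)
o(3, -5)*(-27) = -4*(-5)*(-27) = 20*(-27) = -540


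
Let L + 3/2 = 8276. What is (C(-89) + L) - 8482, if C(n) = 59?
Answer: -297/2 ≈ -148.50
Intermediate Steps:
L = 16549/2 (L = -3/2 + 8276 = 16549/2 ≈ 8274.5)
(C(-89) + L) - 8482 = (59 + 16549/2) - 8482 = 16667/2 - 8482 = -297/2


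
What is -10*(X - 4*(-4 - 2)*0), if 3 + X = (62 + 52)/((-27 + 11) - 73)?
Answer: 3810/89 ≈ 42.809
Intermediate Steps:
X = -381/89 (X = -3 + (62 + 52)/((-27 + 11) - 73) = -3 + 114/(-16 - 73) = -3 + 114/(-89) = -3 + 114*(-1/89) = -3 - 114/89 = -381/89 ≈ -4.2809)
-10*(X - 4*(-4 - 2)*0) = -10*(-381/89 - 4*(-4 - 2)*0) = -10*(-381/89 - 4*(-6)*0) = -10*(-381/89 + 24*0) = -10*(-381/89 + 0) = -10*(-381/89) = 3810/89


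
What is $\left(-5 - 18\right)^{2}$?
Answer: $529$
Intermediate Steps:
$\left(-5 - 18\right)^{2} = \left(-23\right)^{2} = 529$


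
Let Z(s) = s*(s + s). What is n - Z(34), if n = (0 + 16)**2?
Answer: -2056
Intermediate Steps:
Z(s) = 2*s**2 (Z(s) = s*(2*s) = 2*s**2)
n = 256 (n = 16**2 = 256)
n - Z(34) = 256 - 2*34**2 = 256 - 2*1156 = 256 - 1*2312 = 256 - 2312 = -2056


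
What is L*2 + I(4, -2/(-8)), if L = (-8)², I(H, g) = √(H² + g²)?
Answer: 128 + √257/4 ≈ 132.01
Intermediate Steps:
L = 64
L*2 + I(4, -2/(-8)) = 64*2 + √(4² + (-2/(-8))²) = 128 + √(16 + (-2*(-⅛))²) = 128 + √(16 + (¼)²) = 128 + √(16 + 1/16) = 128 + √(257/16) = 128 + √257/4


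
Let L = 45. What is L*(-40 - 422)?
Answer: -20790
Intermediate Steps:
L*(-40 - 422) = 45*(-40 - 422) = 45*(-462) = -20790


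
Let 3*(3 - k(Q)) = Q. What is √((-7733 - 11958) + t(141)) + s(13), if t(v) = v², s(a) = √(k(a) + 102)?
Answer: √190 + √906/3 ≈ 23.817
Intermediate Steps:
k(Q) = 3 - Q/3
s(a) = √(105 - a/3) (s(a) = √((3 - a/3) + 102) = √(105 - a/3))
√((-7733 - 11958) + t(141)) + s(13) = √((-7733 - 11958) + 141²) + √(945 - 3*13)/3 = √(-19691 + 19881) + √(945 - 39)/3 = √190 + √906/3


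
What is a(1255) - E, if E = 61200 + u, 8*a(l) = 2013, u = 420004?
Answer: -3847619/8 ≈ -4.8095e+5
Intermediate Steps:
a(l) = 2013/8 (a(l) = (⅛)*2013 = 2013/8)
E = 481204 (E = 61200 + 420004 = 481204)
a(1255) - E = 2013/8 - 1*481204 = 2013/8 - 481204 = -3847619/8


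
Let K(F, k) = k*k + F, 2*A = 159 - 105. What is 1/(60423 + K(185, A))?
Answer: 1/61337 ≈ 1.6303e-5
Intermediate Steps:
A = 27 (A = (159 - 105)/2 = (½)*54 = 27)
K(F, k) = F + k² (K(F, k) = k² + F = F + k²)
1/(60423 + K(185, A)) = 1/(60423 + (185 + 27²)) = 1/(60423 + (185 + 729)) = 1/(60423 + 914) = 1/61337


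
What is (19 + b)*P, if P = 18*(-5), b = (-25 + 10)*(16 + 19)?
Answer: 45540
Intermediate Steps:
b = -525 (b = -15*35 = -525)
P = -90
(19 + b)*P = (19 - 525)*(-90) = -506*(-90) = 45540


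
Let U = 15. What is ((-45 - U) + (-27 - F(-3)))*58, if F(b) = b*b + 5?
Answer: -5858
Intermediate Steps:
F(b) = 5 + b² (F(b) = b² + 5 = 5 + b²)
((-45 - U) + (-27 - F(-3)))*58 = ((-45 - 1*15) + (-27 - (5 + (-3)²)))*58 = ((-45 - 15) + (-27 - (5 + 9)))*58 = (-60 + (-27 - 1*14))*58 = (-60 + (-27 - 14))*58 = (-60 - 41)*58 = -101*58 = -5858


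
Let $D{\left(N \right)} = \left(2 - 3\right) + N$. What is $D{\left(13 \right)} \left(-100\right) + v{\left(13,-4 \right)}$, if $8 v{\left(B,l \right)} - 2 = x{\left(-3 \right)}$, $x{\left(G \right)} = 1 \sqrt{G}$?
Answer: $- \frac{4799}{4} + \frac{i \sqrt{3}}{8} \approx -1199.8 + 0.21651 i$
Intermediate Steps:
$x{\left(G \right)} = \sqrt{G}$
$v{\left(B,l \right)} = \frac{1}{4} + \frac{i \sqrt{3}}{8}$ ($v{\left(B,l \right)} = \frac{1}{4} + \frac{\sqrt{-3}}{8} = \frac{1}{4} + \frac{i \sqrt{3}}{8}$)
$D{\left(N \right)} = -1 + N$
$D{\left(13 \right)} \left(-100\right) + v{\left(13,-4 \right)} = \left(-1 + 13\right) \left(-100\right) + \left(\frac{1}{4} + \frac{i \sqrt{3}}{8}\right) = 12 \left(-100\right) + \left(\frac{1}{4} + \frac{i \sqrt{3}}{8}\right) = -1200 + \left(\frac{1}{4} + \frac{i \sqrt{3}}{8}\right) = - \frac{4799}{4} + \frac{i \sqrt{3}}{8}$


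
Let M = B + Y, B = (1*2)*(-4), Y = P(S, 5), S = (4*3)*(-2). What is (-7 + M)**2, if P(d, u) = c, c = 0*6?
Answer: 225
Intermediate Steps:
c = 0
S = -24 (S = 12*(-2) = -24)
P(d, u) = 0
Y = 0
B = -8 (B = 2*(-4) = -8)
M = -8 (M = -8 + 0 = -8)
(-7 + M)**2 = (-7 - 8)**2 = (-15)**2 = 225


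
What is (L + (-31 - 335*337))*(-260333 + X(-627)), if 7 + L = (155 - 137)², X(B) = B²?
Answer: -14954024764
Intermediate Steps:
L = 317 (L = -7 + (155 - 137)² = -7 + 18² = -7 + 324 = 317)
(L + (-31 - 335*337))*(-260333 + X(-627)) = (317 + (-31 - 335*337))*(-260333 + (-627)²) = (317 + (-31 - 112895))*(-260333 + 393129) = (317 - 112926)*132796 = -112609*132796 = -14954024764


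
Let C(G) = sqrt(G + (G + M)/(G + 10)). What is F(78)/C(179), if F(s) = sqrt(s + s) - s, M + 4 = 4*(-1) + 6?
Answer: 3*sqrt(19838)*(-39 + sqrt(39))/2834 ≈ -4.8837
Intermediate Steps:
M = -2 (M = -4 + (4*(-1) + 6) = -4 + (-4 + 6) = -4 + 2 = -2)
C(G) = sqrt(G + (-2 + G)/(10 + G)) (C(G) = sqrt(G + (G - 2)/(G + 10)) = sqrt(G + (-2 + G)/(10 + G)))
F(s) = -s + sqrt(2)*sqrt(s) (F(s) = sqrt(2*s) - s = sqrt(2)*sqrt(s) - s = -s + sqrt(2)*sqrt(s))
F(78)/C(179) = (-1*78 + sqrt(2)*sqrt(78))/(sqrt((-2 + 179 + 179*(10 + 179))/(10 + 179))) = (-78 + 2*sqrt(39))/(sqrt((-2 + 179 + 179*189)/189)) = (-78 + 2*sqrt(39))/(sqrt((-2 + 179 + 33831)/189)) = (-78 + 2*sqrt(39))/(sqrt((1/189)*34008)) = (-78 + 2*sqrt(39))/(sqrt(11336/63)) = (-78 + 2*sqrt(39))/((2*sqrt(19838)/21)) = (-78 + 2*sqrt(39))*(3*sqrt(19838)/5668) = 3*sqrt(19838)*(-78 + 2*sqrt(39))/5668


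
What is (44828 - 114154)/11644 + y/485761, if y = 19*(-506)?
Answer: -16893906251/2828100542 ≈ -5.9736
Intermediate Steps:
y = -9614
(44828 - 114154)/11644 + y/485761 = (44828 - 114154)/11644 - 9614/485761 = -69326*1/11644 - 9614*1/485761 = -34663/5822 - 9614/485761 = -16893906251/2828100542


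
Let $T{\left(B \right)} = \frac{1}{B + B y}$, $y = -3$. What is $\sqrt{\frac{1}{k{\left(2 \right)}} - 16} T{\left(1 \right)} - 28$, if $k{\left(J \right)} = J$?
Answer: $-28 - \frac{i \sqrt{62}}{4} \approx -28.0 - 1.9685 i$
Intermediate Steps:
$T{\left(B \right)} = - \frac{1}{2 B}$ ($T{\left(B \right)} = \frac{1}{B + B \left(-3\right)} = \frac{1}{B - 3 B} = \frac{1}{\left(-2\right) B} = - \frac{1}{2 B}$)
$\sqrt{\frac{1}{k{\left(2 \right)}} - 16} T{\left(1 \right)} - 28 = \sqrt{\frac{1}{2} - 16} \left(- \frac{1}{2 \cdot 1}\right) - 28 = \sqrt{\frac{1}{2} - 16} \left(\left(- \frac{1}{2}\right) 1\right) - 28 = \sqrt{- \frac{31}{2}} \left(- \frac{1}{2}\right) - 28 = \frac{i \sqrt{62}}{2} \left(- \frac{1}{2}\right) - 28 = - \frac{i \sqrt{62}}{4} - 28 = -28 - \frac{i \sqrt{62}}{4}$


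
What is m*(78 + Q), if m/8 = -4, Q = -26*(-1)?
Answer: -3328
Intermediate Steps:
Q = 26
m = -32 (m = 8*(-4) = -32)
m*(78 + Q) = -32*(78 + 26) = -32*104 = -3328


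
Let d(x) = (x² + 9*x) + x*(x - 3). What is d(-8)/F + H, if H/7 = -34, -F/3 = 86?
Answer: -30742/129 ≈ -238.31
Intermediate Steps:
F = -258 (F = -3*86 = -258)
d(x) = x² + 9*x + x*(-3 + x) (d(x) = (x² + 9*x) + x*(-3 + x) = x² + 9*x + x*(-3 + x))
H = -238 (H = 7*(-34) = -238)
d(-8)/F + H = (2*(-8)*(3 - 8))/(-258) - 238 = (2*(-8)*(-5))*(-1/258) - 238 = 80*(-1/258) - 238 = -40/129 - 238 = -30742/129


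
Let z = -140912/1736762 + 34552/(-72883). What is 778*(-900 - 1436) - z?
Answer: -115024103239914624/63290212423 ≈ -1.8174e+6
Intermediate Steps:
z = -35139344960/63290212423 (z = -140912*1/1736762 + 34552*(-1/72883) = -70456/868381 - 34552/72883 = -35139344960/63290212423 ≈ -0.55521)
778*(-900 - 1436) - z = 778*(-900 - 1436) - 1*(-35139344960/63290212423) = 778*(-2336) + 35139344960/63290212423 = -1817408 + 35139344960/63290212423 = -115024103239914624/63290212423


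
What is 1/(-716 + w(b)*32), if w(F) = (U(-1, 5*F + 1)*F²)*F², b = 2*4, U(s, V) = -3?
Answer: -1/393932 ≈ -2.5385e-6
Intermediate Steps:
b = 8
w(F) = -3*F⁴ (w(F) = (-3*F²)*F² = -3*F⁴)
1/(-716 + w(b)*32) = 1/(-716 - 3*8⁴*32) = 1/(-716 - 3*4096*32) = 1/(-716 - 12288*32) = 1/(-716 - 393216) = 1/(-393932) = -1/393932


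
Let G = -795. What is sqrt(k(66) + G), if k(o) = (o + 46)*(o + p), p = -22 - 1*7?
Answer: sqrt(3349) ≈ 57.871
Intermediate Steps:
p = -29 (p = -22 - 7 = -29)
k(o) = (-29 + o)*(46 + o) (k(o) = (o + 46)*(o - 29) = (46 + o)*(-29 + o) = (-29 + o)*(46 + o))
sqrt(k(66) + G) = sqrt((-1334 + 66**2 + 17*66) - 795) = sqrt((-1334 + 4356 + 1122) - 795) = sqrt(4144 - 795) = sqrt(3349)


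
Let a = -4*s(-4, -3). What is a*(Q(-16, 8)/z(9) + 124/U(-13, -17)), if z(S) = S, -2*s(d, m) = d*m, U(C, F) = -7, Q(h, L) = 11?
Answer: -8312/21 ≈ -395.81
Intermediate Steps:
s(d, m) = -d*m/2
a = 24 (a = -(-2)*(-4)*(-3) = -4*(-6) = 24)
a*(Q(-16, 8)/z(9) + 124/U(-13, -17)) = 24*(11/9 + 124/(-7)) = 24*(11*(1/9) + 124*(-1/7)) = 24*(11/9 - 124/7) = 24*(-1039/63) = -8312/21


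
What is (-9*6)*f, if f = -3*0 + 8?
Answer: -432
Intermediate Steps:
f = 8 (f = 0 + 8 = 8)
(-9*6)*f = -9*6*8 = -54*8 = -432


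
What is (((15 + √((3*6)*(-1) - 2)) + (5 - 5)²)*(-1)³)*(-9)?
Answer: 135 + 18*I*√5 ≈ 135.0 + 40.249*I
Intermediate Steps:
(((15 + √((3*6)*(-1) - 2)) + (5 - 5)²)*(-1)³)*(-9) = (((15 + √(18*(-1) - 2)) + 0²)*(-1))*(-9) = (((15 + √(-18 - 2)) + 0)*(-1))*(-9) = (((15 + √(-20)) + 0)*(-1))*(-9) = (((15 + 2*I*√5) + 0)*(-1))*(-9) = ((15 + 2*I*√5)*(-1))*(-9) = (-15 - 2*I*√5)*(-9) = 135 + 18*I*√5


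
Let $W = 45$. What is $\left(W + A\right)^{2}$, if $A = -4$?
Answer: $1681$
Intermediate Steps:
$\left(W + A\right)^{2} = \left(45 - 4\right)^{2} = 41^{2} = 1681$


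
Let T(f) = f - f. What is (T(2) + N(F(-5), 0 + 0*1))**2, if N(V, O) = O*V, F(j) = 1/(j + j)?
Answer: 0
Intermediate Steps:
T(f) = 0
F(j) = 1/(2*j)
(T(2) + N(F(-5), 0 + 0*1))**2 = (0 + (0 + 0*1)*((1/2)/(-5)))**2 = (0 + (0 + 0)*((1/2)*(-1/5)))**2 = (0 + 0*(-1/10))**2 = (0 + 0)**2 = 0**2 = 0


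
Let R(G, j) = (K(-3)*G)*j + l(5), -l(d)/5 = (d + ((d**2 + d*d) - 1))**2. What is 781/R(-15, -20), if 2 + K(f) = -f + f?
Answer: -71/1380 ≈ -0.051449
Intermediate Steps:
K(f) = -2 (K(f) = -2 + (-f + f) = -2 + 0 = -2)
l(d) = -5*(-1 + d + 2*d**2)**2 (l(d) = -5*(d + ((d**2 + d*d) - 1))**2 = -5*(d + ((d**2 + d**2) - 1))**2 = -5*(d + (2*d**2 - 1))**2 = -5*(d + (-1 + 2*d**2))**2 = -5*(-1 + d + 2*d**2)**2)
R(G, j) = -14580 - 2*G*j (R(G, j) = (-2*G)*j - 5*(-1 + 5 + 2*5**2)**2 = -2*G*j - 5*(-1 + 5 + 2*25)**2 = -2*G*j - 5*(-1 + 5 + 50)**2 = -2*G*j - 5*54**2 = -2*G*j - 5*2916 = -2*G*j - 14580 = -14580 - 2*G*j)
781/R(-15, -20) = 781/(-14580 - 2*(-15)*(-20)) = 781/(-14580 - 600) = 781/(-15180) = 781*(-1/15180) = -71/1380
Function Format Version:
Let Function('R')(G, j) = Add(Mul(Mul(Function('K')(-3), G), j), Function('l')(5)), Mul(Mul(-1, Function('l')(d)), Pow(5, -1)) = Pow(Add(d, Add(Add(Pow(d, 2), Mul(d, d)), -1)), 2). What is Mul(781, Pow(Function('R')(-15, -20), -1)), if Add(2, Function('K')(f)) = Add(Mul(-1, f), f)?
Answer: Rational(-71, 1380) ≈ -0.051449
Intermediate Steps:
Function('K')(f) = -2 (Function('K')(f) = Add(-2, Add(Mul(-1, f), f)) = Add(-2, 0) = -2)
Function('l')(d) = Mul(-5, Pow(Add(-1, d, Mul(2, Pow(d, 2))), 2)) (Function('l')(d) = Mul(-5, Pow(Add(d, Add(Add(Pow(d, 2), Mul(d, d)), -1)), 2)) = Mul(-5, Pow(Add(d, Add(Add(Pow(d, 2), Pow(d, 2)), -1)), 2)) = Mul(-5, Pow(Add(d, Add(Mul(2, Pow(d, 2)), -1)), 2)) = Mul(-5, Pow(Add(d, Add(-1, Mul(2, Pow(d, 2)))), 2)) = Mul(-5, Pow(Add(-1, d, Mul(2, Pow(d, 2))), 2)))
Function('R')(G, j) = Add(-14580, Mul(-2, G, j)) (Function('R')(G, j) = Add(Mul(Mul(-2, G), j), Mul(-5, Pow(Add(-1, 5, Mul(2, Pow(5, 2))), 2))) = Add(Mul(-2, G, j), Mul(-5, Pow(Add(-1, 5, Mul(2, 25)), 2))) = Add(Mul(-2, G, j), Mul(-5, Pow(Add(-1, 5, 50), 2))) = Add(Mul(-2, G, j), Mul(-5, Pow(54, 2))) = Add(Mul(-2, G, j), Mul(-5, 2916)) = Add(Mul(-2, G, j), -14580) = Add(-14580, Mul(-2, G, j)))
Mul(781, Pow(Function('R')(-15, -20), -1)) = Mul(781, Pow(Add(-14580, Mul(-2, -15, -20)), -1)) = Mul(781, Pow(Add(-14580, -600), -1)) = Mul(781, Pow(-15180, -1)) = Mul(781, Rational(-1, 15180)) = Rational(-71, 1380)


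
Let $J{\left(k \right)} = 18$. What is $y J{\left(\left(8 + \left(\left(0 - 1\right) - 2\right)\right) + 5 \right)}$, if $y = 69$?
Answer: $1242$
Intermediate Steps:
$y J{\left(\left(8 + \left(\left(0 - 1\right) - 2\right)\right) + 5 \right)} = 69 \cdot 18 = 1242$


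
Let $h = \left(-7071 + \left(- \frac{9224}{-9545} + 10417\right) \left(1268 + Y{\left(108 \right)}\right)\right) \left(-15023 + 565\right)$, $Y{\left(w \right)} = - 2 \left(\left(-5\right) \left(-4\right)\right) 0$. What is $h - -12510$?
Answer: $- \frac{1822022766535556}{9545} \approx -1.9089 \cdot 10^{11}$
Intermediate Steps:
$Y{\left(w \right)} = 0$ ($Y{\left(w \right)} = \left(-2\right) 20 \cdot 0 = \left(-40\right) 0 = 0$)
$h = - \frac{1822022885943506}{9545}$ ($h = \left(-7071 + \left(- \frac{9224}{-9545} + 10417\right) \left(1268 + 0\right)\right) \left(-15023 + 565\right) = \left(-7071 + \left(\left(-9224\right) \left(- \frac{1}{9545}\right) + 10417\right) 1268\right) \left(-14458\right) = \left(-7071 + \left(\frac{9224}{9545} + 10417\right) 1268\right) \left(-14458\right) = \left(-7071 + \frac{99439489}{9545} \cdot 1268\right) \left(-14458\right) = \left(-7071 + \frac{126089272052}{9545}\right) \left(-14458\right) = \frac{126021779357}{9545} \left(-14458\right) = - \frac{1822022885943506}{9545} \approx -1.9089 \cdot 10^{11}$)
$h - -12510 = - \frac{1822022885943506}{9545} - -12510 = - \frac{1822022885943506}{9545} + 12510 = - \frac{1822022766535556}{9545}$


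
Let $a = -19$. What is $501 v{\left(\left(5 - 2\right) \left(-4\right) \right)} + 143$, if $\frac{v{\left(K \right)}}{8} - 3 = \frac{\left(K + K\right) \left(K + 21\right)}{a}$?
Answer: $\frac{1096901}{19} \approx 57732.0$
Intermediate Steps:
$v{\left(K \right)} = 24 - \frac{16 K \left(21 + K\right)}{19}$ ($v{\left(K \right)} = 24 + 8 \frac{\left(K + K\right) \left(K + 21\right)}{-19} = 24 + 8 \cdot 2 K \left(21 + K\right) \left(- \frac{1}{19}\right) = 24 + 8 \left(- \frac{2 K \left(21 + K\right)}{19}\right) = 24 - \frac{16 K \left(21 + K\right)}{19}$)
$501 v{\left(\left(5 - 2\right) \left(-4\right) \right)} + 143 = 501 \left(24 - \frac{336 \left(5 - 2\right) \left(-4\right)}{19} - \frac{16 \left(\left(5 - 2\right) \left(-4\right)\right)^{2}}{19}\right) + 143 = 501 \left(24 - \frac{336 \cdot 3 \left(-4\right)}{19} - \frac{16 \left(3 \left(-4\right)\right)^{2}}{19}\right) + 143 = 501 \left(24 - - \frac{4032}{19} - \frac{16 \left(-12\right)^{2}}{19}\right) + 143 = 501 \left(24 + \frac{4032}{19} - \frac{2304}{19}\right) + 143 = 501 \cdot \frac{2184}{19} + 143 = \frac{1094184}{19} + 143 = \frac{1096901}{19}$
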